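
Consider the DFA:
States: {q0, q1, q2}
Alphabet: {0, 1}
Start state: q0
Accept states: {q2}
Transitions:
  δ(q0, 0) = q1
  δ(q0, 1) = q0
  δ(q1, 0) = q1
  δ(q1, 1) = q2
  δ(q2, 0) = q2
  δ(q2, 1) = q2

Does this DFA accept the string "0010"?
Processing string "0010":
  q0 --0--> q1
  q1 --0--> q1
  q1 --1--> q2
  q2 --0--> q2
Final state: q2
Accept states: {q2}
q2 is an accept state, so the string is accepted.

Final answer: Yes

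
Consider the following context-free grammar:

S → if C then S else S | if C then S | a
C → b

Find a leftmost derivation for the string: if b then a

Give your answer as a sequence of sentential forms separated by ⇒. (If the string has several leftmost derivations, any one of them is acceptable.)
Start with S.
Step 1: the leftmost non-terminal is S; apply S → if C then S:  if C then S
Step 2: the leftmost non-terminal is C; apply C → b:  if b then S
Step 3: the leftmost non-terminal is S; apply S → a:  if b then a

Final answer: S ⇒ if C then S ⇒ if b then S ⇒ if b then a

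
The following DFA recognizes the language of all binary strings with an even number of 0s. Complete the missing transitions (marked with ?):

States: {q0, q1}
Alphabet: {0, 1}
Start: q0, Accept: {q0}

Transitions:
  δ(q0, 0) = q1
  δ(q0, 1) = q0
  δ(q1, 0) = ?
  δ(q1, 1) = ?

What each state remembers (consistent with the given transitions and accept states):
  q0: an even number of 0s has been read so far
  q1: an odd number of 0s has been read so far
Filling in the missing entries:
  δ(q1, 0): in q1 (an odd number of 0s has been read so far), after reading 0 we have: an even number of 0s has been read so far → q0
  δ(q1, 1): in q1 (an odd number of 0s has been read so far), after reading 1 we have: an odd number of 0s has been read so far → q1

Final answer: δ(q1, 0) = q0; δ(q1, 1) = q1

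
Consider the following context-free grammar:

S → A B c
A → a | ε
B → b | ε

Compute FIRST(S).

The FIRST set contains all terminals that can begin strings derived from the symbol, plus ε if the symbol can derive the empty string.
FIRST(A) = {a, ε} (A → a | ε) and FIRST(B) = {b, ε} (B → b | ε).
For S → A B c: add FIRST(A) minus ε = {a}; A is nullable, so also add FIRST(B) minus ε = {b}; B is nullable too, so also add FIRST(c) = {c}. The terminal c is never erased, so S is not nullable and ε is not included.
FIRST(S) = {a, b, c}.

Final answer: {a, b, c}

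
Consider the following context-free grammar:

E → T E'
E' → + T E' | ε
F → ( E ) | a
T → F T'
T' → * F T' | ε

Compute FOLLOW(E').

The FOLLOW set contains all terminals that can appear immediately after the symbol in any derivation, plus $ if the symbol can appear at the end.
Useful FIRST sets: FIRST(E') = {+, ε}, FIRST(T') = {*, ε} (both E' and T' are nullable).
FOLLOW(E): E is the start symbol → $; E appears in F → ( E ) followed by ')' → FOLLOW(E) = {), $}.
FOLLOW(E'): E' appears at the right end of E → T E' and of E' → + T E', so FOLLOW(E') ⊇ FOLLOW(E) (the second occurrence adds nothing new). FOLLOW(E') = {), $}.

Final answer: {$, )}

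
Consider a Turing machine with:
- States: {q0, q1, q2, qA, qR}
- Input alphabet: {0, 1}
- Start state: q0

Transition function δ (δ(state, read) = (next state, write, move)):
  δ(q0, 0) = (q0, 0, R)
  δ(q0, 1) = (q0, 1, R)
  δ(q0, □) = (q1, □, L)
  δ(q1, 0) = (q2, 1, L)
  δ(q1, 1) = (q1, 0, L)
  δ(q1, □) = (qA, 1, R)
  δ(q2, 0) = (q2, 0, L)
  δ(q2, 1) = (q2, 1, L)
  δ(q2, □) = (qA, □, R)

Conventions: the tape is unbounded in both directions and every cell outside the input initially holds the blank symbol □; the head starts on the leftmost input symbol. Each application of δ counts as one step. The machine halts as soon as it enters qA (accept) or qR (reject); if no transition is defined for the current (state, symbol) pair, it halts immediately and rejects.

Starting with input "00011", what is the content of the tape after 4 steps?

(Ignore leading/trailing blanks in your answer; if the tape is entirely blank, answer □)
Step 0: [q0]00011 (head at position 0)
Step 1: δ(q0, 0) = (q0, 0, R)  ⊢  0[q0]0011 (head at position 1)
Step 2: δ(q0, 0) = (q0, 0, R)  ⊢  00[q0]011 (head at position 2)
Step 3: δ(q0, 0) = (q0, 0, R)  ⊢  000[q0]11 (head at position 3)
Step 4: δ(q0, 1) = (q0, 1, R)  ⊢  0001[q0]1 (head at position 4)
Tape after 4 steps (ignoring surrounding blanks): 00011

Final answer: Tape: 00011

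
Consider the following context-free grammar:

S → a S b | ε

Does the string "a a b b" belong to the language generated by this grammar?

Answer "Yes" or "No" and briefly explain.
A derivation exists: S ⇒ a S b ⇒ a a S b b ⇒ a a b b (using S → a S b twice, then S → ε).

Final answer: Yes - a valid derivation exists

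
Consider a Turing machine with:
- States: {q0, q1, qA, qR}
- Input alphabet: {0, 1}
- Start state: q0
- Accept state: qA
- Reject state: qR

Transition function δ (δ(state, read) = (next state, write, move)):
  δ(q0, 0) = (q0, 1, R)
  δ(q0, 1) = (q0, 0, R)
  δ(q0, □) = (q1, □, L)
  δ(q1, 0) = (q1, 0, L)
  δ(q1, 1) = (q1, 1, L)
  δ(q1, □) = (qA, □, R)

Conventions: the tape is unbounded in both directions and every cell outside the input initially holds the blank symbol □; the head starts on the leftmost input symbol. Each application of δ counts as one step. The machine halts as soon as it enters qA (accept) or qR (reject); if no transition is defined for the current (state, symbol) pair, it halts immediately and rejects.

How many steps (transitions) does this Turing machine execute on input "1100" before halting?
Step 0: [q0]1100 (head at position 0)
Step 1: δ(q0, 1) = (q0, 0, R)  ⊢  0[q0]100 (head at position 1)
Step 2: δ(q0, 1) = (q0, 0, R)  ⊢  00[q0]00 (head at position 2)
Step 3: δ(q0, 0) = (q0, 1, R)  ⊢  001[q0]0 (head at position 3)
Step 4: δ(q0, 0) = (q0, 1, R)  ⊢  0011[q0]□ (head at position 4)
Step 5: δ(q0, □) = (q1, □, L)  ⊢  001[q1]1□ (head at position 3)
Step 6: δ(q1, 1) = (q1, 1, L)  ⊢  00[q1]11□ (head at position 2)
Step 7: δ(q1, 1) = (q1, 1, L)  ⊢  0[q1]011□ (head at position 1)
Step 8: δ(q1, 0) = (q1, 0, L)  ⊢  [q1]0011□ (head at position 0)
Step 9: δ(q1, 0) = (q1, 0, L)  ⊢  [q1]□0011□ (head at position -1)
Step 10: δ(q1, □) = (qA, □, R)  ⊢  □[qA]0011□ (head at position 0)
The machine is in qA, so it halts and accepts.
Number of transitions executed: 10.

Final answer: 10 steps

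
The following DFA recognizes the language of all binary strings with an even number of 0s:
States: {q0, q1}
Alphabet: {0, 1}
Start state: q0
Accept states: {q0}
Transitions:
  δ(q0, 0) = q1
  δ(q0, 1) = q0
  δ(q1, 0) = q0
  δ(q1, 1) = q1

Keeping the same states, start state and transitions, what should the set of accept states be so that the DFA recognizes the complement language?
The DFA is complete (every state has a transition on every symbol), so the complement
is recognized by the same DFA with accepting and non-accepting states swapped.
Original accept states: {q0}
Complement accept states = All states - Original accept states
= {q0, q1} - {q0}
= {q1}
Complement language: strings with an ODD number of 0s

Final answer: {q1}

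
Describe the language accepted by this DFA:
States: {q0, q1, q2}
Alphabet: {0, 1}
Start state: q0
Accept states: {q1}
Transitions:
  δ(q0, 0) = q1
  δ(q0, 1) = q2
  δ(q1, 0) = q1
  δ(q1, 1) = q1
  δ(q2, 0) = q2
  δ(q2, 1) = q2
Analyzing the DFA structure:
Start state: q0
Accept states: {q1}
Interpreting what each state remembers (checking against the transitions):
  q0: nothing has been read yet
  q1: the first symbol was 0
  q2: the first symbol was 1 (trap state)
  δ(q0, 0): in q0 (nothing has been read yet), after reading 0 we have: the first symbol was 0 → q1
  δ(q0, 1): in q0 (nothing has been read yet), after reading 1 we have: the first symbol was 1 (trap state) → q2
  δ(q1, 0): in q1 (the first symbol was 0), after reading 0 we have: the first symbol was 0 → q1
  δ(q1, 1): in q1 (the first symbol was 0), after reading 1 we have: the first symbol was 0 → q1
  δ(q2, 0): in q2 (the first symbol was 1 (trap state)), after reading 0 we have: the first symbol was 1 (trap state) → q2
  δ(q2, 1): in q2 (the first symbol was 1 (trap state)), after reading 1 we have: the first symbol was 1 (trap state) → q2
A string is accepted iff it ends in {q1}, i.e. the first symbol was 0.
Language: All binary strings starting with 0

Final answer: All binary strings starting with 0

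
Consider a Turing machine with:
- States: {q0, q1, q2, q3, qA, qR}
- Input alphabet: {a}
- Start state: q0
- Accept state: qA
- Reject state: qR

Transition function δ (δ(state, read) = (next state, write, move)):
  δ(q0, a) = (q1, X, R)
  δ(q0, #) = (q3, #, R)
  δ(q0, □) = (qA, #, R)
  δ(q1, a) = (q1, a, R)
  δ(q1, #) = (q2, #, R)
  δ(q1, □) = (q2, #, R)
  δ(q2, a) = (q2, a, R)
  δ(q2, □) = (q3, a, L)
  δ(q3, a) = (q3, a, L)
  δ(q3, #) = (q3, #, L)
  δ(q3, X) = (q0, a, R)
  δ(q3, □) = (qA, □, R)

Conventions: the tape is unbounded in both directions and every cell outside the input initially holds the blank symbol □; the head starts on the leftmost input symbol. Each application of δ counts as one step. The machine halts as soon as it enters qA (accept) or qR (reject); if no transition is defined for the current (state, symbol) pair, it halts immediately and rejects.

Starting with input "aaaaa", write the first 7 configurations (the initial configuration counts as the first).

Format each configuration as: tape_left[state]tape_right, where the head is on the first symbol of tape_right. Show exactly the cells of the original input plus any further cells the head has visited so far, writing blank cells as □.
Step 0: [q0]aaaaa (head at position 0)
Step 1: δ(q0, a) = (q1, X, R)  ⊢  X[q1]aaaa (head at position 1)
Step 2: δ(q1, a) = (q1, a, R)  ⊢  Xa[q1]aaa (head at position 2)
Step 3: δ(q1, a) = (q1, a, R)  ⊢  Xaa[q1]aa (head at position 3)
Step 4: δ(q1, a) = (q1, a, R)  ⊢  Xaaa[q1]a (head at position 4)
Step 5: δ(q1, a) = (q1, a, R)  ⊢  Xaaaa[q1]□ (head at position 5)
Step 6: δ(q1, □) = (q2, #, R)  ⊢  Xaaaa#[q2]□ (head at position 6)

Final answer: [q0]aaaaa ⊢ X[q1]aaaa ⊢ Xa[q1]aaa ⊢ Xaa[q1]aa ⊢ Xaaa[q1]a ⊢ Xaaaa[q1]□ ⊢ Xaaaa#[q2]□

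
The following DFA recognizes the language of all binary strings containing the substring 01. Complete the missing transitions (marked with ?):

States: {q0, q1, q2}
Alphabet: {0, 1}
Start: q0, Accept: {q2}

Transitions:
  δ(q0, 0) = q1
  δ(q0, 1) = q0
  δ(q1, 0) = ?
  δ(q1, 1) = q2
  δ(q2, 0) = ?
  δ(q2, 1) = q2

What each state remembers (consistent with the given transitions and accept states):
  q0: 01 not seen yet and the last symbol was not 0
  q1: 01 not seen yet and the last symbol was 0
  q2: the substring 01 has already been seen
Filling in the missing entries:
  δ(q1, 0): in q1 (01 not seen yet and the last symbol was 0), after reading 0 we have: 01 not seen yet and the last symbol was 0 → q1
  δ(q2, 0): in q2 (the substring 01 has already been seen), after reading 0 we have: the substring 01 has already been seen → q2

Final answer: δ(q1, 0) = q1; δ(q2, 0) = q2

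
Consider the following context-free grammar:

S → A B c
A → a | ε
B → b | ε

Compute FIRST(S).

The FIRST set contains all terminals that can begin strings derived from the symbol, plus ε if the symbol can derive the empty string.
FIRST(A) = {a, ε} (A → a | ε) and FIRST(B) = {b, ε} (B → b | ε).
For S → A B c: add FIRST(A) minus ε = {a}; A is nullable, so also add FIRST(B) minus ε = {b}; B is nullable too, so also add FIRST(c) = {c}. The terminal c is never erased, so S is not nullable and ε is not included.
FIRST(S) = {a, b, c}.

Final answer: {a, b, c}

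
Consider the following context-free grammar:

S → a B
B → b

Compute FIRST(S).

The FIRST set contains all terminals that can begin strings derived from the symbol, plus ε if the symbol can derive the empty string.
S has the single production S → a B, whose right-hand side begins with the terminal a. So FIRST(S) = {a}.

Final answer: {a}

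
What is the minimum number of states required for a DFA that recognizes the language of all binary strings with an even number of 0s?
Language: binary strings with an even number of 0s
Lower bound (Myhill–Nerode): the prefixes ε, 0 are pairwise distinguishable:
  ε vs 0: suffix ε distinguishes them (ε has zero 0s (accepted), 0 has one 0 (rejected))
So any DFA needs at least 2 states.
Upper bound: a DFA with 2 states exists (one state per class above).
Minimum states: 2

Final answer: 2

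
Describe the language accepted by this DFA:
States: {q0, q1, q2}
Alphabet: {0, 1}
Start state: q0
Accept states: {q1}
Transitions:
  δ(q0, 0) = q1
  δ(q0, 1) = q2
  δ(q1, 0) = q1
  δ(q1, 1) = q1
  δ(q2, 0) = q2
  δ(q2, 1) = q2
Analyzing the DFA structure:
Start state: q0
Accept states: {q1}
Interpreting what each state remembers (checking against the transitions):
  q0: nothing has been read yet
  q1: the first symbol was 0
  q2: the first symbol was 1 (trap state)
  δ(q0, 0): in q0 (nothing has been read yet), after reading 0 we have: the first symbol was 0 → q1
  δ(q0, 1): in q0 (nothing has been read yet), after reading 1 we have: the first symbol was 1 (trap state) → q2
  δ(q1, 0): in q1 (the first symbol was 0), after reading 0 we have: the first symbol was 0 → q1
  δ(q1, 1): in q1 (the first symbol was 0), after reading 1 we have: the first symbol was 0 → q1
  δ(q2, 0): in q2 (the first symbol was 1 (trap state)), after reading 0 we have: the first symbol was 1 (trap state) → q2
  δ(q2, 1): in q2 (the first symbol was 1 (trap state)), after reading 1 we have: the first symbol was 1 (trap state) → q2
A string is accepted iff it ends in {q1}, i.e. the first symbol was 0.
Language: All binary strings starting with 0

Final answer: All binary strings starting with 0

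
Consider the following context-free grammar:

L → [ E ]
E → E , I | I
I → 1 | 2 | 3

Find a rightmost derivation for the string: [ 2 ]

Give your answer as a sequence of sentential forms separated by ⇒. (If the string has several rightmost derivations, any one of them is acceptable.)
Start with L.
Step 1: the rightmost non-terminal is L; apply L → [ E ]:  [ E ]
Step 2: the rightmost non-terminal is E; apply E → I:  [ I ]
Step 3: the rightmost non-terminal is I; apply I → 2:  [ 2 ]

Final answer: L ⇒ [ E ] ⇒ [ I ] ⇒ [ 2 ]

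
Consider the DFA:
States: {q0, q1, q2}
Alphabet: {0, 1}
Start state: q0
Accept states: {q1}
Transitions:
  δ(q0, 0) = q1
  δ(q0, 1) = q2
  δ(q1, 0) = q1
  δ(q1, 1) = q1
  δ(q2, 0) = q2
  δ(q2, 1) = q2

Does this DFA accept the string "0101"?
Processing string "0101":
  q0 --0--> q1
  q1 --1--> q1
  q1 --0--> q1
  q1 --1--> q1
Final state: q1
Accept states: {q1}
q1 is an accept state, so the string is accepted.

Final answer: Yes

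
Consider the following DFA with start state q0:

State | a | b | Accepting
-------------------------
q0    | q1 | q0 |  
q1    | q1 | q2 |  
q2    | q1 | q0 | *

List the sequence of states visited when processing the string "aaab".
q0 → q1 → q1 → q1 → q2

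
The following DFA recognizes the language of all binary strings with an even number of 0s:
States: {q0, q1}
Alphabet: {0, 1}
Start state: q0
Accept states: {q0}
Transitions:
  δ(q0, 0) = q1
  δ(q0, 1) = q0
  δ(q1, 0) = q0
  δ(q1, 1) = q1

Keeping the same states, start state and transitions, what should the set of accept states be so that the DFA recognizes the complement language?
The DFA is complete (every state has a transition on every symbol), so the complement
is recognized by the same DFA with accepting and non-accepting states swapped.
Original accept states: {q0}
Complement accept states = All states - Original accept states
= {q0, q1} - {q0}
= {q1}
Complement language: strings with an ODD number of 0s

Final answer: {q1}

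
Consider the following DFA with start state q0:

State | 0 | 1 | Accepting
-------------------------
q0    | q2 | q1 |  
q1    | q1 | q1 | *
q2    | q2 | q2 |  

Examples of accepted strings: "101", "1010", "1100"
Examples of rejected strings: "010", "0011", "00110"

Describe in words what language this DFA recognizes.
non-empty binary strings starting with 1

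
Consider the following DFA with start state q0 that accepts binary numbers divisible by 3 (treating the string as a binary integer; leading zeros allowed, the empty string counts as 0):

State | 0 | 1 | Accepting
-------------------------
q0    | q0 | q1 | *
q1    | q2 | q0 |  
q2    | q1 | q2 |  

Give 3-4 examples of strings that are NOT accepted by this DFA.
Any strings that end in a non-accepting state work; for example:
"10": q0 → q1 → q2; q2 is not accepting → rejected
"010": q0 → q0 → q1 → q2; q2 is not accepting → rejected
"111": q0 → q1 → q0 → q1; q1 is not accepting → rejected
"0100": q0 → q0 → q1 → q2 → q1; q1 is not accepting → rejected

Final answer: "10", "010", "111", "0100"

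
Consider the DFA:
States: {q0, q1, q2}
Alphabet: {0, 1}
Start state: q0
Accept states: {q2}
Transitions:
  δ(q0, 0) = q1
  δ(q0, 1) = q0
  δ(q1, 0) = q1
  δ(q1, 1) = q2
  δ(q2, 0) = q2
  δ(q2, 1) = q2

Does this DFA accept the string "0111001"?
Processing string "0111001":
  q0 --0--> q1
  q1 --1--> q2
  q2 --1--> q2
  q2 --1--> q2
  q2 --0--> q2
  q2 --0--> q2
  q2 --1--> q2
Final state: q2
Accept states: {q2}
q2 is an accept state, so the string is accepted.

Final answer: Yes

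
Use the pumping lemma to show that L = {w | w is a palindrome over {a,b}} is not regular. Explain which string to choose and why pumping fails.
Language: L = {w | w is a palindrome over {a,b}} (strings that read the same forwards and backwards)
Step 1: Assume for contradiction that L is regular, with pumping length p.
Step 2: Choose s = a^p b a^p. Then s ∈ L (it reads the same forwards and backwards) and |s| ≥ p.
Step 3: Consider any decomposition s = xyz with |xy| ≤ p and |y| > 0. Since |xy| ≤ p and the first p symbols of s are all a's, y = a^k for some k with 1 ≤ k ≤ p.
Step 4: Pumping up (i = 2): xy²z = a^(p+k) b a^p. Its reverse is a^p b a^(p+k) ≠ a^(p+k) b a^p (the single b is no longer in the middle), so xy²z is not a palindrome and xy²z ∉ L.
This contradicts the pumping lemma, so L is not regular.

Final answer: Choose s = a^p b a^p. Since |xy| ≤ p, y = a^k with k ≥ 1. Then xy²z = a^(p+k) b a^p is not a palindrome, so ∉ L.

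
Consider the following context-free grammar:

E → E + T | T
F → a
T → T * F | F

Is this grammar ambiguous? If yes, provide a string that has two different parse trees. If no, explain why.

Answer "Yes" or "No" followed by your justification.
This is the standard stratified expression grammar: '+' is introduced only by the left-recursive rule E → E + T and '*' only by the left-recursive rule T → T * F, with F → a. For any string, the last '+' must be the one produced at the root E (everything after it is a T containing no '+'), and likewise within each T the last '*' is produced at its root. This fixes the parse tree uniquely (left-associative, '*' binding tighter than '+'), so every string has exactly one parse tree.

Final answer: No - the grammar is unambiguous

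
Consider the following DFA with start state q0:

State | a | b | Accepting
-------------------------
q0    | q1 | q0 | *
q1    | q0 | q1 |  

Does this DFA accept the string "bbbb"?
Start in q0.
Read 'b': q0 → q0
Read 'b': q0 → q0
Read 'b': q0 → q0
Read 'b': q0 → q0
Final state q0 is accepting, so the string is accepted.

Final answer: Yes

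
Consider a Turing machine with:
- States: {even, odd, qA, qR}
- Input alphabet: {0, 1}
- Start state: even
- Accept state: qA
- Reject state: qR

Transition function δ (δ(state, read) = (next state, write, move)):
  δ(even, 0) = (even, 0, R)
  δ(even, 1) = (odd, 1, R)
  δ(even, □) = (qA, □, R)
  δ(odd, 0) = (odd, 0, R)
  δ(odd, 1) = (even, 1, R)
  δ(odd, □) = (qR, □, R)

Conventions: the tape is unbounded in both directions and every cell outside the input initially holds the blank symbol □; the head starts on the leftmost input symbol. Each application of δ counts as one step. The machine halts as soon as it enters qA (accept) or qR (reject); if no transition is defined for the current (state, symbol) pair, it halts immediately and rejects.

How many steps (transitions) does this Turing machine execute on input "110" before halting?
Step 0: [even]110 (head at position 0)
Step 1: δ(even, 1) = (odd, 1, R)  ⊢  1[odd]10 (head at position 1)
Step 2: δ(odd, 1) = (even, 1, R)  ⊢  11[even]0 (head at position 2)
Step 3: δ(even, 0) = (even, 0, R)  ⊢  110[even]□ (head at position 3)
Step 4: δ(even, □) = (qA, □, R)  ⊢  110□[qA]□ (head at position 4)
The machine is in qA, so it halts and accepts.
Number of transitions executed: 4.

Final answer: 4 steps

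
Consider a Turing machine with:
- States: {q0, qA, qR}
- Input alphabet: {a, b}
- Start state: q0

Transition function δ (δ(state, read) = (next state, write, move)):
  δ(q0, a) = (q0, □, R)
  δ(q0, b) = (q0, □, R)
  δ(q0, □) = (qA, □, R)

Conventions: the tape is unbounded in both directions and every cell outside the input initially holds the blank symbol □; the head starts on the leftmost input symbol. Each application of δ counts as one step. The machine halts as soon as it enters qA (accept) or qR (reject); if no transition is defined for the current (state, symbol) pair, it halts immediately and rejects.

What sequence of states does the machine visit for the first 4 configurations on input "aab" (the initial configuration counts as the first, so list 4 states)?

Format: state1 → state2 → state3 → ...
Step 0: [q0]aab (head at position 0)
Step 1: δ(q0, a) = (q0, □, R)  ⊢  □[q0]ab (head at position 1)
Step 2: δ(q0, a) = (q0, □, R)  ⊢  □□[q0]b (head at position 2)
Step 3: δ(q0, b) = (q0, □, R)  ⊢  □□□[q0]□ (head at position 3)
Reading off the states of these 4 configurations: q0 → q0 → q0 → q0

Final answer: q0 → q0 → q0 → q0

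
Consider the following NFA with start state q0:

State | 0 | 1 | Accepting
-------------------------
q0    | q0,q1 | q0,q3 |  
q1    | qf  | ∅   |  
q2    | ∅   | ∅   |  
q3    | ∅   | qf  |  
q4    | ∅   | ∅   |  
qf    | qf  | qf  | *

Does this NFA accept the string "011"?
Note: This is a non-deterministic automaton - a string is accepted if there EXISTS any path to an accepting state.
Track the set of states the NFA could be in: start {q0}
Read '0': {q0} → {q0, q1}
Read '1': {q0, q1} → {q0, q3}
Read '1': {q0, q3} → {q0, q3, qf}
Final set {q0, q3, qf} contains accepting state(s) {qf} → accepted.

Final answer: Yes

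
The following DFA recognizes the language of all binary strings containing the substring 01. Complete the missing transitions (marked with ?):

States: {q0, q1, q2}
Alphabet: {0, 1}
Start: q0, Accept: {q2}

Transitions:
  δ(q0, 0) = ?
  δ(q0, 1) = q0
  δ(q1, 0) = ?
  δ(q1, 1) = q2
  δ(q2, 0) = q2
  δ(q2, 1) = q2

What each state remembers (consistent with the given transitions and accept states):
  q0: 01 not seen yet and the last symbol was not 0
  q1: 01 not seen yet and the last symbol was 0
  q2: the substring 01 has already been seen
Filling in the missing entries:
  δ(q0, 0): in q0 (01 not seen yet and the last symbol was not 0), after reading 0 we have: 01 not seen yet and the last symbol was 0 → q1
  δ(q1, 0): in q1 (01 not seen yet and the last symbol was 0), after reading 0 we have: 01 not seen yet and the last symbol was 0 → q1

Final answer: δ(q0, 0) = q1; δ(q1, 0) = q1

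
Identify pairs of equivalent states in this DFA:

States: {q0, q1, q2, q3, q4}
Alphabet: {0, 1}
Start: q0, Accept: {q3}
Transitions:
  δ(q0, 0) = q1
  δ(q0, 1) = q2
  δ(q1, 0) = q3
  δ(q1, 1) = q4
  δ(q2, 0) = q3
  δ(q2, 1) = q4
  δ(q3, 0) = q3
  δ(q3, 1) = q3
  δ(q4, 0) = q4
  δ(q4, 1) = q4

Using the table-filling algorithm:
Round 0 – mark pairs where exactly one state is accepting: (q0,q3), (q1,q3), (q2,q3), (q3,q4)
Round 1 – newly marked: (q0,q1) [on 0: q1 vs q3, already marked]; (q0,q2) [on 0: q1 vs q3, already marked]; (q1,q4) [on 0: q3 vs q4, already marked]; (q2,q4) [on 0: q3 vs q4, already marked]
Round 2 – newly marked: (q0,q4) [on 0: q1 vs q4, already marked]
No further pairs can be marked.
(q1, q2) unmarked: δ(q1,0)=q3, δ(q2,0)=q3; δ(q1,1)=q4, δ(q2,1)=q4 → equivalent
Equivalent pairs: (q1, q2)

Final answer: Equivalent pairs: (q1, q2)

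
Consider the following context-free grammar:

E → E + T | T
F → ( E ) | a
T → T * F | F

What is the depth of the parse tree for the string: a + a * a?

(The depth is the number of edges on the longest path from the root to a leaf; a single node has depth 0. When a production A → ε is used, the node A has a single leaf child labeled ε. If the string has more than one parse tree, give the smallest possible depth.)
The grammar is unambiguous; the parse tree of a + a * a is:
E → E + T at the root (depth 0).
  Left E (depth 1) → T (2) → F (3) → a (4).
  Right T (depth 1) → T * F; that T (2) → F (3) → a (4); F (2) → a (3).
The longest root-to-leaf paths have 4 edges.
Depth = 4.

Final answer: 4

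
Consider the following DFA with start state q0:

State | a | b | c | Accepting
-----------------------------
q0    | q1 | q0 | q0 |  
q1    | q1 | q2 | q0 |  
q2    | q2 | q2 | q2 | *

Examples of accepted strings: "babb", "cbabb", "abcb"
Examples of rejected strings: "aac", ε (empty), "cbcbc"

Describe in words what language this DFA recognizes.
strings over {a,b,c} containing 'ab' as substring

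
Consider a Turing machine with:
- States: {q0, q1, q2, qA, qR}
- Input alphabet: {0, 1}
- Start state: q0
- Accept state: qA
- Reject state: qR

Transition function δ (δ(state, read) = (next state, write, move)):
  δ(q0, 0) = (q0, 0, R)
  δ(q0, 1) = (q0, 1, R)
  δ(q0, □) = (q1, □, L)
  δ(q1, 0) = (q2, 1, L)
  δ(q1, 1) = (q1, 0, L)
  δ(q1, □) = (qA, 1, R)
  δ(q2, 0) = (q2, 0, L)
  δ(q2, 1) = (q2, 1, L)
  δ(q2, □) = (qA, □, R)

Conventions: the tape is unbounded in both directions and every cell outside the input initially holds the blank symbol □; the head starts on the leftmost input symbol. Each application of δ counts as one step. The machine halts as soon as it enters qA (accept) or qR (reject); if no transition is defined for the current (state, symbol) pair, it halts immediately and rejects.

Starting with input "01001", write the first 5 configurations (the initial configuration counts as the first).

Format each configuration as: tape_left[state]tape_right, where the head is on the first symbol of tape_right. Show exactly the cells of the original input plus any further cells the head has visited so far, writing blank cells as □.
Step 0: [q0]01001 (head at position 0)
Step 1: δ(q0, 0) = (q0, 0, R)  ⊢  0[q0]1001 (head at position 1)
Step 2: δ(q0, 1) = (q0, 1, R)  ⊢  01[q0]001 (head at position 2)
Step 3: δ(q0, 0) = (q0, 0, R)  ⊢  010[q0]01 (head at position 3)
Step 4: δ(q0, 0) = (q0, 0, R)  ⊢  0100[q0]1 (head at position 4)

Final answer: [q0]01001 ⊢ 0[q0]1001 ⊢ 01[q0]001 ⊢ 010[q0]01 ⊢ 0100[q0]1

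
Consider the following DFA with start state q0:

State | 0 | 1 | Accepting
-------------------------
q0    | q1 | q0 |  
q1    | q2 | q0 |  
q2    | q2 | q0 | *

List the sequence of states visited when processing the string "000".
q0 → q1 → q2 → q2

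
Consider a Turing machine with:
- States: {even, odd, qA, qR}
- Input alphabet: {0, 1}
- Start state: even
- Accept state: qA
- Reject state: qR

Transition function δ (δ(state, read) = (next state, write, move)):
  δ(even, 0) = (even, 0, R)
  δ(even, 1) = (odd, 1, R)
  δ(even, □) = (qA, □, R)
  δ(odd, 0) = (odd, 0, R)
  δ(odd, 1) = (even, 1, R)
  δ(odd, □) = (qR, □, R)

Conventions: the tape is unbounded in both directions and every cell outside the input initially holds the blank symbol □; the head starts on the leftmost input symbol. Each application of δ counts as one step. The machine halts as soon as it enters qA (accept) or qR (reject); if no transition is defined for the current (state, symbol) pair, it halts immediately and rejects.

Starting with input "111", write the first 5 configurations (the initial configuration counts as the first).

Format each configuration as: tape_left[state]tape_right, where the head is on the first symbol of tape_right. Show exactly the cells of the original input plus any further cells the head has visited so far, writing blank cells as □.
Step 0: [even]111 (head at position 0)
Step 1: δ(even, 1) = (odd, 1, R)  ⊢  1[odd]11 (head at position 1)
Step 2: δ(odd, 1) = (even, 1, R)  ⊢  11[even]1 (head at position 2)
Step 3: δ(even, 1) = (odd, 1, R)  ⊢  111[odd]□ (head at position 3)
Step 4: δ(odd, □) = (qR, □, R)  ⊢  111□[qR]□ (head at position 4)

Final answer: [even]111 ⊢ 1[odd]11 ⊢ 11[even]1 ⊢ 111[odd]□ ⊢ 111□[qR]□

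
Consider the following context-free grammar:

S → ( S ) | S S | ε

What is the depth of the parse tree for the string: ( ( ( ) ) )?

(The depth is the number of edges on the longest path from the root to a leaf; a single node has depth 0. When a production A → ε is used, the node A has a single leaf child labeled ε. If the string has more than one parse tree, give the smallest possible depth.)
The string is 3 nested pairs. The shallowest parse tree applies S → ( S ) 3 times (one node per nested pair, each a child of the previous) and then S → ε in the middle.
S nodes at depths 0..3, ε leaf at depth 4; parentheses leaves are at depths 1..3.
(Using S → S S with an S → ε child anywhere only adds levels, so it cannot give a shallower tree.)
Depth = 4.

Final answer: 4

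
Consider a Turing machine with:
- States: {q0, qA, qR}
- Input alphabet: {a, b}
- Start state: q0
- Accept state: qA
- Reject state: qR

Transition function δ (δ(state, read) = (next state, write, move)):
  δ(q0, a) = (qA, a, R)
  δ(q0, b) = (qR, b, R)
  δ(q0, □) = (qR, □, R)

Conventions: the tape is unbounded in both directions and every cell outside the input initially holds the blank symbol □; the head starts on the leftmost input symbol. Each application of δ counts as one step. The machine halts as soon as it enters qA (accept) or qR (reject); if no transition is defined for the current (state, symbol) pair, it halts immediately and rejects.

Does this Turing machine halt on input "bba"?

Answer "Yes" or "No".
Step 0: [q0]bba (head at position 0)
Step 1: δ(q0, b) = (qR, b, R)  ⊢  b[qR]ba (head at position 1)
The machine is in qR, so it halts and rejects.
It halts after 1 steps.

Final answer: Yes - halts after 1 steps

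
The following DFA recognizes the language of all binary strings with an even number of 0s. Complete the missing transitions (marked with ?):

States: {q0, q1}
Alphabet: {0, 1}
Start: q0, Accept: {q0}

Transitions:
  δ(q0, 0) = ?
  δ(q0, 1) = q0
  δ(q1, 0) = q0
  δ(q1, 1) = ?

What each state remembers (consistent with the given transitions and accept states):
  q0: an even number of 0s has been read so far
  q1: an odd number of 0s has been read so far
Filling in the missing entries:
  δ(q0, 0): in q0 (an even number of 0s has been read so far), after reading 0 we have: an odd number of 0s has been read so far → q1
  δ(q1, 1): in q1 (an odd number of 0s has been read so far), after reading 1 we have: an odd number of 0s has been read so far → q1

Final answer: δ(q0, 0) = q1; δ(q1, 1) = q1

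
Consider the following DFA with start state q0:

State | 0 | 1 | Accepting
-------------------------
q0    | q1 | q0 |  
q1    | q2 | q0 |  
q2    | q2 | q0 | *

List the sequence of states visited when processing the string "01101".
q0 → q1 → q0 → q0 → q1 → q0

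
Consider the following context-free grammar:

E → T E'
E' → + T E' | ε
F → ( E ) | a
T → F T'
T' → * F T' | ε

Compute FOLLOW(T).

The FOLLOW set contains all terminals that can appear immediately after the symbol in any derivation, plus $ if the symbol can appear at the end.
Useful FIRST sets: FIRST(E') = {+, ε}, FIRST(T') = {*, ε} (both E' and T' are nullable).
FOLLOW(E): E is the start symbol → $; E appears in F → ( E ) followed by ')' → FOLLOW(E) = {), $}.
FOLLOW(E'): E' appears at the right end of E → T E' and of E' → + T E', so FOLLOW(E') ⊇ FOLLOW(E) (the second occurrence adds nothing new). FOLLOW(E') = {), $}.
FOLLOW(T): in E → T E' and E' → + T E', T is followed by E': add FIRST(E') minus ε = {+}; since E' is nullable, also add FOLLOW(E) and FOLLOW(E') = {), $}. FOLLOW(T) = {+, ), $}.

Final answer: {$, ), +}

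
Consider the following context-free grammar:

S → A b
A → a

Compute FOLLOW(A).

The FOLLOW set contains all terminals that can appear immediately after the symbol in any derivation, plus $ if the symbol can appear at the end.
A occurs only in S → A b, where it is immediately followed by the terminal b. So FOLLOW(A) = {b}.

Final answer: {b}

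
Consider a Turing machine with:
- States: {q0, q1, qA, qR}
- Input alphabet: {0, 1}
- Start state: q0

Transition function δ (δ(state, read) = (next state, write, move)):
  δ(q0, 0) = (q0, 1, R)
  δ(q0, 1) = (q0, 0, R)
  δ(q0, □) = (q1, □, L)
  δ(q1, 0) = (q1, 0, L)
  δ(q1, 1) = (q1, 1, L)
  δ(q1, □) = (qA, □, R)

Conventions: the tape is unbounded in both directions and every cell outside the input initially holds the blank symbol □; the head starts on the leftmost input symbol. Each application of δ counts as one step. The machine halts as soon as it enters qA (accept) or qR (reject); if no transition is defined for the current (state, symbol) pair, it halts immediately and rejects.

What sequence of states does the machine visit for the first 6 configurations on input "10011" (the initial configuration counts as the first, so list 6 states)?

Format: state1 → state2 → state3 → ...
Step 0: [q0]10011 (head at position 0)
Step 1: δ(q0, 1) = (q0, 0, R)  ⊢  0[q0]0011 (head at position 1)
Step 2: δ(q0, 0) = (q0, 1, R)  ⊢  01[q0]011 (head at position 2)
Step 3: δ(q0, 0) = (q0, 1, R)  ⊢  011[q0]11 (head at position 3)
Step 4: δ(q0, 1) = (q0, 0, R)  ⊢  0110[q0]1 (head at position 4)
Step 5: δ(q0, 1) = (q0, 0, R)  ⊢  01100[q0]□ (head at position 5)
Reading off the states of these 6 configurations: q0 → q0 → q0 → q0 → q0 → q0

Final answer: q0 → q0 → q0 → q0 → q0 → q0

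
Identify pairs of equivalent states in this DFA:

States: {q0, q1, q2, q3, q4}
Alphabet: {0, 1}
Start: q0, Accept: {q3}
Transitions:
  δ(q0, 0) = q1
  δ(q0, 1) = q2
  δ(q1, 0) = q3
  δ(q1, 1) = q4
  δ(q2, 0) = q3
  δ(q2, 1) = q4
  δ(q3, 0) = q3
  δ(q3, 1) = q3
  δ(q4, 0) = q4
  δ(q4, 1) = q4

Using the table-filling algorithm:
Round 0 – mark pairs where exactly one state is accepting: (q0,q3), (q1,q3), (q2,q3), (q3,q4)
Round 1 – newly marked: (q0,q1) [on 0: q1 vs q3, already marked]; (q0,q2) [on 0: q1 vs q3, already marked]; (q1,q4) [on 0: q3 vs q4, already marked]; (q2,q4) [on 0: q3 vs q4, already marked]
Round 2 – newly marked: (q0,q4) [on 0: q1 vs q4, already marked]
No further pairs can be marked.
(q1, q2) unmarked: δ(q1,0)=q3, δ(q2,0)=q3; δ(q1,1)=q4, δ(q2,1)=q4 → equivalent
Equivalent pairs: (q1, q2)

Final answer: Equivalent pairs: (q1, q2)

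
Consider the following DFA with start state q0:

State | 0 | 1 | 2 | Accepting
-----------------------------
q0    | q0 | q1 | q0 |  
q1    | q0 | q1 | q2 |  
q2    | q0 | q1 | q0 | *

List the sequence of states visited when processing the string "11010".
q0 → q1 → q1 → q0 → q1 → q0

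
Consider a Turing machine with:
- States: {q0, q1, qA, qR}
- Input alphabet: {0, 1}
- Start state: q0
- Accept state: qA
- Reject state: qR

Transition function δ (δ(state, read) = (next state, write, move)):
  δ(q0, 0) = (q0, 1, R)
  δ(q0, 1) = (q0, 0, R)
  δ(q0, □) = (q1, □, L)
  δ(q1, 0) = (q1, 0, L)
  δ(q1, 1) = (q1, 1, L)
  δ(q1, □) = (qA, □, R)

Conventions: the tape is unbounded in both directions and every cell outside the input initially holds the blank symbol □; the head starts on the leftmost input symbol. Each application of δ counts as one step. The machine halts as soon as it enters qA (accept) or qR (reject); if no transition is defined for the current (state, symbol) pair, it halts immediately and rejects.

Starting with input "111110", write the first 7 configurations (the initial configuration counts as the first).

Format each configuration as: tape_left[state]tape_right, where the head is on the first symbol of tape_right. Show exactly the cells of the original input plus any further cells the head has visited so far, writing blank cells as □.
Step 0: [q0]111110 (head at position 0)
Step 1: δ(q0, 1) = (q0, 0, R)  ⊢  0[q0]11110 (head at position 1)
Step 2: δ(q0, 1) = (q0, 0, R)  ⊢  00[q0]1110 (head at position 2)
Step 3: δ(q0, 1) = (q0, 0, R)  ⊢  000[q0]110 (head at position 3)
Step 4: δ(q0, 1) = (q0, 0, R)  ⊢  0000[q0]10 (head at position 4)
Step 5: δ(q0, 1) = (q0, 0, R)  ⊢  00000[q0]0 (head at position 5)
Step 6: δ(q0, 0) = (q0, 1, R)  ⊢  000001[q0]□ (head at position 6)

Final answer: [q0]111110 ⊢ 0[q0]11110 ⊢ 00[q0]1110 ⊢ 000[q0]110 ⊢ 0000[q0]10 ⊢ 00000[q0]0 ⊢ 000001[q0]□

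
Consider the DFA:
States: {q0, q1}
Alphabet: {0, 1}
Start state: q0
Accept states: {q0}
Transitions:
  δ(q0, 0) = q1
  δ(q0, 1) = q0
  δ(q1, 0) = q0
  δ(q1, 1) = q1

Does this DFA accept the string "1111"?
Processing string "1111":
  q0 --1--> q0
  q0 --1--> q0
  q0 --1--> q0
  q0 --1--> q0
Final state: q0
Accept states: {q0}
q0 is an accept state, so the string is accepted.

Final answer: Yes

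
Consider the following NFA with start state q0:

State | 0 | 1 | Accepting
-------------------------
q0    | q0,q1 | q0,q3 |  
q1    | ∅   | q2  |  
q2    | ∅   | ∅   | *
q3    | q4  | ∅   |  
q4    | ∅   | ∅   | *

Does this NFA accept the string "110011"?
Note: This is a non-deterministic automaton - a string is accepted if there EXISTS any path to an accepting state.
Track the set of states the NFA could be in: start {q0}
Read '1': {q0} → {q0, q3}
Read '1': {q0, q3} → {q0, q3}
Read '0': {q0, q3} → {q0, q1, q4}
Read '0': {q0, q1, q4} → {q0, q1}
Read '1': {q0, q1} → {q0, q2, q3}
Read '1': {q0, q2, q3} → {q0, q3}
Final set {q0, q3} contains no accepting state → rejected.

Final answer: No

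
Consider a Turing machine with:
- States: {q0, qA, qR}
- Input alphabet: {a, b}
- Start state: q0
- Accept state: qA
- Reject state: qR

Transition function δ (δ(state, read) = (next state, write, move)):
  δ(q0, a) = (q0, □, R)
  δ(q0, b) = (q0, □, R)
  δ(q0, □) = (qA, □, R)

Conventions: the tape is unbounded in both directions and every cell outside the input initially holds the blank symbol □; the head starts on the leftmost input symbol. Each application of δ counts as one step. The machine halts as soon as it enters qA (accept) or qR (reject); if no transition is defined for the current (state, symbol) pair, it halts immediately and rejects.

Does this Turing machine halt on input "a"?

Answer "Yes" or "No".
Step 0: [q0]a (head at position 0)
Step 1: δ(q0, a) = (q0, □, R)  ⊢  □[q0]□ (head at position 1)
Step 2: δ(q0, □) = (qA, □, R)  ⊢  □□[qA]□ (head at position 2)
The machine is in qA, so it halts and accepts.
It halts after 2 steps.

Final answer: Yes - halts after 2 steps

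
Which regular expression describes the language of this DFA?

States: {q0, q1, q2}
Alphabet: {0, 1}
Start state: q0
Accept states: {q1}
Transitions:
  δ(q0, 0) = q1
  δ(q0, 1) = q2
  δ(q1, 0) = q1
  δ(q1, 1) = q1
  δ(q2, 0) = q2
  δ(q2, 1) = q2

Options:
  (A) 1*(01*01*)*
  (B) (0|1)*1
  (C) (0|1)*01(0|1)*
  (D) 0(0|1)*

Testing sample strings against the DFA:
  '111' -> rejected
  '01' -> accepted
  '0000' -> accepted
  '0111' -> accepted
Checking each option for a counterexample:
  (A) 1*(01*01*)*: ε is rejected by the DFA but matches the regex → eliminated
  (B) (0|1)*1: '0' is accepted by the DFA but does not match the regex → eliminated
  (C) (0|1)*01(0|1)*: '0' is accepted by the DFA but does not match the regex → eliminated
  (D) 0(0|1)*: agrees with the DFA on all strings of length ≤ 4
Only (D) 0(0|1)* is consistent with the DFA.

Final answer: (D) 0(0|1)*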